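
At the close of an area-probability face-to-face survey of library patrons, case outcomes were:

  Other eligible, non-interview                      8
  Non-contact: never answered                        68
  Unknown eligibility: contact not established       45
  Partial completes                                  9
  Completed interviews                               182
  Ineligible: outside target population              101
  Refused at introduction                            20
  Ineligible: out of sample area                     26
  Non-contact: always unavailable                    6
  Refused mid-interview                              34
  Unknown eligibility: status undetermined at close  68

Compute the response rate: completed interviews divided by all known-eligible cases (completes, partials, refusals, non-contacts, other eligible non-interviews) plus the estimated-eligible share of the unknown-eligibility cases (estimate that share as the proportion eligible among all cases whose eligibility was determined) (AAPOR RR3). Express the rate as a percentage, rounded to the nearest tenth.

Declined to participate = 20 + 34 = 54
Non-contacts = 68 + 6 = 74
Eligibility not determined = 45 + 68 = 113
Not eligible = 101 + 26 = 127
Top = 182
Known eligible = 182 + 9 + 54 + 74 + 8 = 327
e = 327 / (327 + 127) = 327 / 454 = 0.7203
Eligible share of unknowns = 0.7203 × 113 = 81.39
Denom = 327 + 81.39 = 408.39
RR3 = 182 / 408.39 = 0.4457

44.6%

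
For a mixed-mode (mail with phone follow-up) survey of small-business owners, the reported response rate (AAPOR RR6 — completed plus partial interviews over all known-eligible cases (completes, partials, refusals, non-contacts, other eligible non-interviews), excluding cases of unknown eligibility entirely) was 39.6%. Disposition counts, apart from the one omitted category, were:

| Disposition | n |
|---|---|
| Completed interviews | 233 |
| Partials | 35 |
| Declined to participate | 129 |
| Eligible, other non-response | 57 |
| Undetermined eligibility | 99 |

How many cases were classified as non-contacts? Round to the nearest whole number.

223

Numerator → 233 + 35 = 268
RR6 = 268 / D = 0.396
D = 268 / 0.396 = 676.8
Rest of base = 454
non-contacts = 676.8 − 454 ≈ 223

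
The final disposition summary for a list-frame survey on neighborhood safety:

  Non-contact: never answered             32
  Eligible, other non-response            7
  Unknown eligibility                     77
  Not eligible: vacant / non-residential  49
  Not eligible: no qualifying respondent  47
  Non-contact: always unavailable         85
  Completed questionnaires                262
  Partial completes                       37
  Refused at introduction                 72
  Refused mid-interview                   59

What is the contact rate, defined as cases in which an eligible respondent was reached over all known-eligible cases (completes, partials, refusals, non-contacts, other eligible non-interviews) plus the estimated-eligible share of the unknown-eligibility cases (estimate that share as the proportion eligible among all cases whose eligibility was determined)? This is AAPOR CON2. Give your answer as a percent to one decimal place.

70.5%

Refused = 72 + 59 = 131
No answer / not reached = 32 + 85 = 117
Screened out, ineligible = 47 + 49 = 96
Top = 262 + 37 + 131 + 7 = 437
Determined eligible = 262 + 37 + 131 + 117 + 7 = 554
e = 554 / (554 + 96) = 554 / 650 = 0.8523
e × U = 0.8523 × 77 = 65.63
Denom = 554 + 65.63 = 619.63
CON2 = 437 / 619.63 = 0.7053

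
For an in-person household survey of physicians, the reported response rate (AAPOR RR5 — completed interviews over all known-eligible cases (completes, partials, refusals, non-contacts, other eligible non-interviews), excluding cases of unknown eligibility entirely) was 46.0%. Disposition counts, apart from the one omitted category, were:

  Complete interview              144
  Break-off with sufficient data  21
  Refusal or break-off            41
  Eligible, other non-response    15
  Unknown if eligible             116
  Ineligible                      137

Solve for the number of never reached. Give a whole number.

92

RR5 = 144 / D = 0.460
D = 144 / 0.460 = 313.0
Remaining denominator categories sum to 221
never reached = 313.0 − 221 ≈ 92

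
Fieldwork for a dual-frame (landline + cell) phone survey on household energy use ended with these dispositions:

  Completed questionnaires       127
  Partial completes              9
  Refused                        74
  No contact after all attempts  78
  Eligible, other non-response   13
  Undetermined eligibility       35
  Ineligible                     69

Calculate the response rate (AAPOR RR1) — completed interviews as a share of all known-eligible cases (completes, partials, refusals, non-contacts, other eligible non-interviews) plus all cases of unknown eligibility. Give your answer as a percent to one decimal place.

Top = 127
Denominator = 127 + 9 + 74 + 78 + 13 + 35 = 336
RR1 = 127 / 336 = 0.3780

37.8%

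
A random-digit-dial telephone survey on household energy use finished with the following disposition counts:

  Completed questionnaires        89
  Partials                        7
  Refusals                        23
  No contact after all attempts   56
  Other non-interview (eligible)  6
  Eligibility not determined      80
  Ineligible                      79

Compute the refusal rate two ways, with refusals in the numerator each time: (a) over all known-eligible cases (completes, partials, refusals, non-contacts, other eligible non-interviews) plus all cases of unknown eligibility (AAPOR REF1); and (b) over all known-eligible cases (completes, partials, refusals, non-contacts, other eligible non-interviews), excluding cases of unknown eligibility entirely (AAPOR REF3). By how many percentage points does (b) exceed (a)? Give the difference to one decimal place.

Top = 23
Denom = 89 + 7 + 23 + 56 + 6 + 80 = 261
REF1 = 23 / 261 = 0.0881
Denom = 89 + 7 + 23 + 56 + 6 = 181
REF3 = 23 / 181 = 0.1271
Difference = 12.71 − 8.81 = 3.90 percentage points

3.9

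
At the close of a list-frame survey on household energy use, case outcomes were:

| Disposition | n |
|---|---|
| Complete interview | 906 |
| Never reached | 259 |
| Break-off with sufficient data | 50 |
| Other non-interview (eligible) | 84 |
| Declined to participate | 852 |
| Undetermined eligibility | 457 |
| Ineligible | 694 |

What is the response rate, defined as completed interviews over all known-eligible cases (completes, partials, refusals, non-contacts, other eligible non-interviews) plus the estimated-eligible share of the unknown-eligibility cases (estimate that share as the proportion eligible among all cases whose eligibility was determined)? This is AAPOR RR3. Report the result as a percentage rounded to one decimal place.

Numerator: 906
Determined eligible: 906 + 50 + 852 + 259 + 84 = 2151
e = 2151 / (2151 + 694) = 2151 / 2845 = 0.7561
Eligible share of unknowns: 0.7561 × 457 = 345.54
Denom: 2151 + 345.54 = 2496.54
RR3 = 906 / 2496.54 = 0.3629

36.3%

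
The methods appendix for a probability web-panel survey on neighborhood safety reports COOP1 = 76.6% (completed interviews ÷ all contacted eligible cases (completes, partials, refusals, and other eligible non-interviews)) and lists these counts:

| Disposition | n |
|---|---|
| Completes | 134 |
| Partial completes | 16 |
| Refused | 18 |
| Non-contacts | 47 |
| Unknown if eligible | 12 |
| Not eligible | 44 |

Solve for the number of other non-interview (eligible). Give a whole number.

7

COOP1 = 134 / D = 0.766
D = 134 / 0.766 = 174.9
Remaining denominator categories sum to 168
other non-interview (eligible) = 174.9 − 168 ≈ 7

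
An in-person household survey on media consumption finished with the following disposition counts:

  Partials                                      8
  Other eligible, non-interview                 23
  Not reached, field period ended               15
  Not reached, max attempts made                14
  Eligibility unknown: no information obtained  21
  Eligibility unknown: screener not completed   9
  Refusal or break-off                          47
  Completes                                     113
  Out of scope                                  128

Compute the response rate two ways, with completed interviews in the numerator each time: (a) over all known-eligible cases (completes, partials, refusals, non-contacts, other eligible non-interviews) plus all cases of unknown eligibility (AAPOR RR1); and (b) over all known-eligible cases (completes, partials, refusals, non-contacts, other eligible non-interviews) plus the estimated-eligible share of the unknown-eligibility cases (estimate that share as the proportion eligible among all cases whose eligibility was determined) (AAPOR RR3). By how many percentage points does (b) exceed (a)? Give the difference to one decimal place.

Never reached = 15 + 14 = 29
Unknown if eligible = 9 + 21 = 30
Numerator: 113
Denominator: 113 + 8 + 47 + 29 + 23 + 30 = 250
RR1 = 113 / 250 = 0.4520
Eligible (known): 113 + 8 + 47 + 29 + 23 = 220
e = 220 / (220 + 128) = 220 / 348 = 0.6322
Eligible share of unknowns: 0.6322 × 30 = 18.97
Denominator: 220 + 18.97 = 238.97
RR3 = 113 / 238.97 = 0.4729
Difference = 47.29 − 45.20 = 2.09 percentage points

2.1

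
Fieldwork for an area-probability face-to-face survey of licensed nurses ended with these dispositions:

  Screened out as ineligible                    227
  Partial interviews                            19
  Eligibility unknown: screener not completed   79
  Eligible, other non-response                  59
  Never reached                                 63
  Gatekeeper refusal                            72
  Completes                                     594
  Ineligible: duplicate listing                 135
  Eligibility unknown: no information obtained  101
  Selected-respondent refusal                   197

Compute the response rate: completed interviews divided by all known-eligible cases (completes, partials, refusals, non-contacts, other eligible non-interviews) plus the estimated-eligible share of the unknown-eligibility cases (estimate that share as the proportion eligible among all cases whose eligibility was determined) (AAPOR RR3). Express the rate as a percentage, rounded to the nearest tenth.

Declined to participate = 72 + 197 = 269
Unknown eligibility = 79 + 101 = 180
Not eligible = 227 + 135 = 362
Numerator → 594
Eligible (known) → 594 + 19 + 269 + 63 + 59 = 1004
e = 1004 / (1004 + 362) = 1004 / 1366 = 0.7350
Estimated eligible among unknowns → 0.7350 × 180 = 132.30
Denominator → 1004 + 132.30 = 1136.30
RR3 = 594 / 1136.30 = 0.5227

52.3%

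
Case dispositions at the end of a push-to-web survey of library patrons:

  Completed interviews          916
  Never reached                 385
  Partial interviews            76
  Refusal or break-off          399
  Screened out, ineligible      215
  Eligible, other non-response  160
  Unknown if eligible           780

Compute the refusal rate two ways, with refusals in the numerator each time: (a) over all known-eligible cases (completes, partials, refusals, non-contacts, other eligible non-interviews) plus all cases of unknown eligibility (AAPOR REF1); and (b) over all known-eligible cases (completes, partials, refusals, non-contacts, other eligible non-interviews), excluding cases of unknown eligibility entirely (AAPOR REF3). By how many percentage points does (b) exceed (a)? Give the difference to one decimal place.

5.9

Num = 399
Denom = 916 + 76 + 399 + 385 + 160 + 780 = 2716
REF1 = 399 / 2716 = 0.1469
Denom = 916 + 76 + 399 + 385 + 160 = 1936
REF3 = 399 / 1936 = 0.2061
Difference = 20.61 − 14.69 = 5.92 percentage points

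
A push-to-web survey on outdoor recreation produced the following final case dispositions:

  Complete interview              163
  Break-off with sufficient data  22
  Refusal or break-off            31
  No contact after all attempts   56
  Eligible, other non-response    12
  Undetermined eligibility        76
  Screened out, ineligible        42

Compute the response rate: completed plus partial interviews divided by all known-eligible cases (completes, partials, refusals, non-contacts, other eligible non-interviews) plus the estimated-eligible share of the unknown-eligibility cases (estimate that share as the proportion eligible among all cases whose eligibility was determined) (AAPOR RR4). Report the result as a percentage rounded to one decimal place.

52.8%

Num → 163 + 22 = 185
Determined eligible → 163 + 22 + 31 + 56 + 12 = 284
e = 284 / (284 + 42) = 284 / 326 = 0.8712
Estimated eligible among unknowns → 0.8712 × 76 = 66.21
Denom → 284 + 66.21 = 350.21
RR4 = 185 / 350.21 = 0.5283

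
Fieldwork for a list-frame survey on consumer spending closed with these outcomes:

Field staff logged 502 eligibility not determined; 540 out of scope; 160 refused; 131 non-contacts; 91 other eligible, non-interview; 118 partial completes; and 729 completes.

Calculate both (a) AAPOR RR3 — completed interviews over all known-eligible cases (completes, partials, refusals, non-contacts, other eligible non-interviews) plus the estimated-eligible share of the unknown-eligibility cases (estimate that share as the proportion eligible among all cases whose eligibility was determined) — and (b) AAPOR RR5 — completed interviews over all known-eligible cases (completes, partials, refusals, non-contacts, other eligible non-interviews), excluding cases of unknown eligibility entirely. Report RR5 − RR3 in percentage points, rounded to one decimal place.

13.1

Top: 729
Known eligible: 729 + 118 + 160 + 131 + 91 = 1229
e = 1229 / (1229 + 540) = 1229 / 1769 = 0.6947
e × U: 0.6947 × 502 = 348.74
Denominator: 1229 + 348.74 = 1577.74
RR3 = 729 / 1577.74 = 0.4621
Denominator: 729 + 118 + 160 + 131 + 91 = 1229
RR5 = 729 / 1229 = 0.5932
Difference = 59.32 − 46.21 = 13.11 percentage points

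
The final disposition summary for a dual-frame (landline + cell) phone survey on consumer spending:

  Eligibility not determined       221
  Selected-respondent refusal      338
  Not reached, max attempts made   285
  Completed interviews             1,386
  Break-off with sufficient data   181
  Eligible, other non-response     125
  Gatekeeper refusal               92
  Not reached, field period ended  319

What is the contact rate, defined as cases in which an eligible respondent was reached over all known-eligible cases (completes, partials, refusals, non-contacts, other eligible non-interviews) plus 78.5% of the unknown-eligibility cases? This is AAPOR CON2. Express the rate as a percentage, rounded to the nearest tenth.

Refused = 92 + 338 = 430
Non-contacts = 319 + 285 = 604
Top = 1386 + 181 + 430 + 125 = 2122
Known eligible = 1386 + 181 + 430 + 604 + 125 = 2726
Eligible share of unknowns = 0.7850 × 221 = 173.49
Base = 2726 + 173.49 = 2899.49
CON2 = 2122 / 2899.49 = 0.7319

73.2%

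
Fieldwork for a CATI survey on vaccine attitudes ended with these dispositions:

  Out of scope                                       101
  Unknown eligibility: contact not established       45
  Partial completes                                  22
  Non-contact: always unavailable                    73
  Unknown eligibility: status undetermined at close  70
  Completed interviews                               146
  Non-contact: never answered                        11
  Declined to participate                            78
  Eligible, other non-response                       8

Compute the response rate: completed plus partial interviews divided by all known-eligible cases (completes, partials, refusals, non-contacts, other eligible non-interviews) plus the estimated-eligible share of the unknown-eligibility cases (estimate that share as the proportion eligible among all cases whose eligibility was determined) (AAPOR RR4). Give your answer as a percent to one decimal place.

No contact after all attempts = 11 + 73 = 84
Unknown if eligible = 45 + 70 = 115
Num: 146 + 22 = 168
Known eligible: 146 + 22 + 78 + 84 + 8 = 338
e = 338 / (338 + 101) = 338 / 439 = 0.7699
Estimated eligible among unknowns: 0.7699 × 115 = 88.54
Denom: 338 + 88.54 = 426.54
RR4 = 168 / 426.54 = 0.3939

39.4%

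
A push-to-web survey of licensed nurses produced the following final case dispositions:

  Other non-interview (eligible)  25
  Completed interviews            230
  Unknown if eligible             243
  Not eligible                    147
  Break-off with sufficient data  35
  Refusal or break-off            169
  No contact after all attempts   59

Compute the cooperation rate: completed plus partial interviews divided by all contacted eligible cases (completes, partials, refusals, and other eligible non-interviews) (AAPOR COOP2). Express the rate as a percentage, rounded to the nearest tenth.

57.7%

Num → 230 + 35 = 265
Denominator → 230 + 35 + 169 + 25 = 459
COOP2 = 265 / 459 = 0.5773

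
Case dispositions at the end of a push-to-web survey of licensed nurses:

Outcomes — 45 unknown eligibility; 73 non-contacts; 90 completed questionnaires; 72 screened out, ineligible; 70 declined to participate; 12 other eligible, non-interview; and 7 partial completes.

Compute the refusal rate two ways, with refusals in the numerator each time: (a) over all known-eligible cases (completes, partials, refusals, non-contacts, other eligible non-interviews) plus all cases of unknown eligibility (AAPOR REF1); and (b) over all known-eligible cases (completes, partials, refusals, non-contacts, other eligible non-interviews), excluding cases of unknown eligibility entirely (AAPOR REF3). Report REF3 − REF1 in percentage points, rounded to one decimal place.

Top: 70
Denominator: 90 + 7 + 70 + 73 + 12 + 45 = 297
REF1 = 70 / 297 = 0.2357
Denominator: 90 + 7 + 70 + 73 + 12 = 252
REF3 = 70 / 252 = 0.2778
Difference = 27.78 − 23.57 = 4.21 percentage points

4.2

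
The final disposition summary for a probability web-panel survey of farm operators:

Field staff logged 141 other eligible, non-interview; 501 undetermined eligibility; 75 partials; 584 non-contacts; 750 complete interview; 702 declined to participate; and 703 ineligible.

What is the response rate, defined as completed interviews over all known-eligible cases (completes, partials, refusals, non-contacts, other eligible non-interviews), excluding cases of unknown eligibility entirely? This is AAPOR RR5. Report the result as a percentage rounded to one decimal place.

Num → 750
Denominator → 750 + 75 + 702 + 584 + 141 = 2252
RR5 = 750 / 2252 = 0.3330

33.3%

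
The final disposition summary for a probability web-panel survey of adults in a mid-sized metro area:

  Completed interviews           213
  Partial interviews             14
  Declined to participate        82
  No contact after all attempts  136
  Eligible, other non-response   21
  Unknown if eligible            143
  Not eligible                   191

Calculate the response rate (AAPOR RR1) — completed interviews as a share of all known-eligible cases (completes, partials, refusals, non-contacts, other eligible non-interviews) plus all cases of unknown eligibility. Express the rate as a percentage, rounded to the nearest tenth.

35.0%

Numerator = 213
Base = 213 + 14 + 82 + 136 + 21 + 143 = 609
RR1 = 213 / 609 = 0.3498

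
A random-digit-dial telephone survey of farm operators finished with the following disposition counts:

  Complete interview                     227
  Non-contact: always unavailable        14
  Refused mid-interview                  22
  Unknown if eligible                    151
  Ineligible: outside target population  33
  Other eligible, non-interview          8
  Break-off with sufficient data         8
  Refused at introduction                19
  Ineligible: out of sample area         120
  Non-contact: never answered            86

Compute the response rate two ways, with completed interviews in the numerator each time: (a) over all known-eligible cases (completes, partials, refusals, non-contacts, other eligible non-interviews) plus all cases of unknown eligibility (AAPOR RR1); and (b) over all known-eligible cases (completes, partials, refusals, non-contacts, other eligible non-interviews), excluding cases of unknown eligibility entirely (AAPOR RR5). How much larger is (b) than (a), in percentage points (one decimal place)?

Refusals = 19 + 22 = 41
No contact after all attempts = 86 + 14 = 100
Ineligible = 33 + 120 = 153
Num = 227
Base = 227 + 8 + 41 + 100 + 8 + 151 = 535
RR1 = 227 / 535 = 0.4243
Base = 227 + 8 + 41 + 100 + 8 = 384
RR5 = 227 / 384 = 0.5911
Difference = 59.11 − 42.43 = 16.68 percentage points

16.7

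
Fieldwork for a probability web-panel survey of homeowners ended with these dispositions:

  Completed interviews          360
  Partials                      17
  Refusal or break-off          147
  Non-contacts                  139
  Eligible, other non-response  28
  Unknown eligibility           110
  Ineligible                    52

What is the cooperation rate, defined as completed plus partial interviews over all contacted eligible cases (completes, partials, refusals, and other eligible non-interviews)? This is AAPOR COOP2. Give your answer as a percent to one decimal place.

Top = 360 + 17 = 377
Denom = 360 + 17 + 147 + 28 = 552
COOP2 = 377 / 552 = 0.6830

68.3%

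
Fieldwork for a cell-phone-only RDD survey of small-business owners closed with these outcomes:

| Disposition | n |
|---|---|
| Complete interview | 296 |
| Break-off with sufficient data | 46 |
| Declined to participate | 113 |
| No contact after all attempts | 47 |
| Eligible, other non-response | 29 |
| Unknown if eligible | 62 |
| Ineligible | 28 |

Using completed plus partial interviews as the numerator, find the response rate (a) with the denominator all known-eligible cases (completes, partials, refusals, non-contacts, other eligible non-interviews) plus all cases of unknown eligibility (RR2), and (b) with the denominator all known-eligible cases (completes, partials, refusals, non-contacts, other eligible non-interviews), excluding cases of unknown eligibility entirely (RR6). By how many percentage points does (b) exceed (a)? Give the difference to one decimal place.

6.7

Top = 296 + 46 = 342
Base = 296 + 46 + 113 + 47 + 29 + 62 = 593
RR2 = 342 / 593 = 0.5767
Base = 296 + 46 + 113 + 47 + 29 = 531
RR6 = 342 / 531 = 0.6441
Difference = 64.41 − 57.67 = 6.74 percentage points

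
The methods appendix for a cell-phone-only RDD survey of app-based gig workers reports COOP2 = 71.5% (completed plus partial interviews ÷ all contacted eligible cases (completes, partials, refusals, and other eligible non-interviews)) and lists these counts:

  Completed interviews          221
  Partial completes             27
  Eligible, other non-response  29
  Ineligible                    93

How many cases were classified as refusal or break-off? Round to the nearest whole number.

70

Top → 221 + 27 = 248
COOP2 = 248 / D = 0.715
D = 248 / 0.715 = 346.9
Other denominator terms total 277
refusal or break-off = 346.9 − 277 ≈ 70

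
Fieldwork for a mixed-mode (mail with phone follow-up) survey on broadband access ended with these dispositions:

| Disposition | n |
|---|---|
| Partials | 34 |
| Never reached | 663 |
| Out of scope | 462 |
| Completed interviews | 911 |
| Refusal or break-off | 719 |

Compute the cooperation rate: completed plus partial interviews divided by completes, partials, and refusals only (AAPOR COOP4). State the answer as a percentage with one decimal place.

Numerator = 911 + 34 = 945
Base = 911 + 34 + 719 = 1664
COOP4 = 945 / 1664 = 0.5679

56.8%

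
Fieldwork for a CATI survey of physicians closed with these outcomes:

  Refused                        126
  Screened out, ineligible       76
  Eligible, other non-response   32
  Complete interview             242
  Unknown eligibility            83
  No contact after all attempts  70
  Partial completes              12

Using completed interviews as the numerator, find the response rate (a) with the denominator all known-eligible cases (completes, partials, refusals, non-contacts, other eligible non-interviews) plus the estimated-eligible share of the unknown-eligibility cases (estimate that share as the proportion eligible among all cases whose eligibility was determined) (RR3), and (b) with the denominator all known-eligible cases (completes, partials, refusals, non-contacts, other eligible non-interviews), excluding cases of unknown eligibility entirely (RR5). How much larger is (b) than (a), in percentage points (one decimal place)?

6.5

Top → 242
Eligible (known) → 242 + 12 + 126 + 70 + 32 = 482
e = 482 / (482 + 76) = 482 / 558 = 0.8638
e × U → 0.8638 × 83 = 71.70
Base → 482 + 71.70 = 553.70
RR3 = 242 / 553.70 = 0.4371
Base → 242 + 12 + 126 + 70 + 32 = 482
RR5 = 242 / 482 = 0.5021
Difference = 50.21 − 43.71 = 6.50 percentage points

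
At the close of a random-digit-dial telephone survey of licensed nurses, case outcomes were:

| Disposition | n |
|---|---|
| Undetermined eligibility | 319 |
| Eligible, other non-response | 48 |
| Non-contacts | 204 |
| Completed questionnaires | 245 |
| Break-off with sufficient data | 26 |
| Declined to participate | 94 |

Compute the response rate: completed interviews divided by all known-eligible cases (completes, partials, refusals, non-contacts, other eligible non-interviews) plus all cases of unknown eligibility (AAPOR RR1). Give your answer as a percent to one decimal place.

26.2%

Numerator: 245
Denom: 245 + 26 + 94 + 204 + 48 + 319 = 936
RR1 = 245 / 936 = 0.2618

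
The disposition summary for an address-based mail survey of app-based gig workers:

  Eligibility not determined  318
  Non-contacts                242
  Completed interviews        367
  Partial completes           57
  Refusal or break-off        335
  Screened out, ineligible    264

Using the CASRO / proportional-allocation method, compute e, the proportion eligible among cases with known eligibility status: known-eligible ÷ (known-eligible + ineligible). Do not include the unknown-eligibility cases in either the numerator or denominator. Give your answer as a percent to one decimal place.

Known eligible → 367 + 57 + 335 + 242 = 1001
e = 1001 / (1001 + 264) = 1001 / 1265 = 0.7913

79.1%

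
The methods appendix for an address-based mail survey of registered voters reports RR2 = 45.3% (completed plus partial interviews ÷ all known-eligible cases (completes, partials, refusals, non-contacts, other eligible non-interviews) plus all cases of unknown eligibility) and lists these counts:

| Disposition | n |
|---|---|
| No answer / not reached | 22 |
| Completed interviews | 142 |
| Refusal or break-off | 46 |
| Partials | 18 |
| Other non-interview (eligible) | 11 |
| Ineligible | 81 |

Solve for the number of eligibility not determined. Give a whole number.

114

Numerator = 142 + 18 = 160
RR2 = 160 / D = 0.453
D = 160 / 0.453 = 353.2
Remaining denominator categories sum to 239
eligibility not determined = 353.2 − 239 ≈ 114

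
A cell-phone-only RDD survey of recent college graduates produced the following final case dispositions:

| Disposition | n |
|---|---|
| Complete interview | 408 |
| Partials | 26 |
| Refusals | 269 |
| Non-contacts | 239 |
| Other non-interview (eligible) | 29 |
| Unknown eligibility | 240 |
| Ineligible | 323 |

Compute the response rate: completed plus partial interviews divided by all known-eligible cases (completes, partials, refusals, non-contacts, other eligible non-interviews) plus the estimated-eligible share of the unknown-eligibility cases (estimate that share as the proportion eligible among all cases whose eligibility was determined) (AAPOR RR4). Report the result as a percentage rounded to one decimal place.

Num: 408 + 26 = 434
Known eligible: 408 + 26 + 269 + 239 + 29 = 971
e = 971 / (971 + 323) = 971 / 1294 = 0.7504
Eligible share of unknowns: 0.7504 × 240 = 180.10
Denominator: 971 + 180.10 = 1151.10
RR4 = 434 / 1151.10 = 0.3770

37.7%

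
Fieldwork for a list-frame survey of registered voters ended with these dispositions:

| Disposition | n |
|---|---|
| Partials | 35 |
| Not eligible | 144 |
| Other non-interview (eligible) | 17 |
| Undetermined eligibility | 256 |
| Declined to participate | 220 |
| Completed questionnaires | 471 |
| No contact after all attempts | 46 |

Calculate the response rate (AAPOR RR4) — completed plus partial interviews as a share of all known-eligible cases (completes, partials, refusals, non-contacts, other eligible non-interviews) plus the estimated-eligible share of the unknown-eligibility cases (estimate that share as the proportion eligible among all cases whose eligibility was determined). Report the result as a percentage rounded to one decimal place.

50.3%

Numerator: 471 + 35 = 506
Known eligible: 471 + 35 + 220 + 46 + 17 = 789
e = 789 / (789 + 144) = 789 / 933 = 0.8457
e × U: 0.8457 × 256 = 216.50
Denominator: 789 + 216.50 = 1005.50
RR4 = 506 / 1005.50 = 0.5032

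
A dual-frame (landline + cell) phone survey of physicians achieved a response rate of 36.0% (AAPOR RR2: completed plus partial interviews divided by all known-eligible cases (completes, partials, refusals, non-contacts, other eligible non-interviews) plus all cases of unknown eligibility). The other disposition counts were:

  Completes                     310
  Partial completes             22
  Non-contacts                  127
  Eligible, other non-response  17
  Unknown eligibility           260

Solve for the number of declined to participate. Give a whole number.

186

Num → 310 + 22 = 332
RR2 = 332 / D = 0.360
D = 332 / 0.360 = 922.2
Rest of base = 736
declined to participate = 922.2 − 736 ≈ 186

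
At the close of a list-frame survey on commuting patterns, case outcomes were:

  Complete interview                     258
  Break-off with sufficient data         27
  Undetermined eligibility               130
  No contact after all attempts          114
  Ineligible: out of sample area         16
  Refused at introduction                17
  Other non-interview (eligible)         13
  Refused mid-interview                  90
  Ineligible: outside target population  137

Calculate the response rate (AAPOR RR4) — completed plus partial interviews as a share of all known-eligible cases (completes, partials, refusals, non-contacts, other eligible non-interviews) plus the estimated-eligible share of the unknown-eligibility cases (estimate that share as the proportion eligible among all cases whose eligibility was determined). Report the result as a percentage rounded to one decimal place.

Refusals = 17 + 90 = 107
Not eligible = 137 + 16 = 153
Top → 258 + 27 = 285
Determined eligible → 258 + 27 + 107 + 114 + 13 = 519
e = 519 / (519 + 153) = 519 / 672 = 0.7723
Estimated eligible among unknowns → 0.7723 × 130 = 100.40
Denom → 519 + 100.40 = 619.40
RR4 = 285 / 619.40 = 0.4601

46.0%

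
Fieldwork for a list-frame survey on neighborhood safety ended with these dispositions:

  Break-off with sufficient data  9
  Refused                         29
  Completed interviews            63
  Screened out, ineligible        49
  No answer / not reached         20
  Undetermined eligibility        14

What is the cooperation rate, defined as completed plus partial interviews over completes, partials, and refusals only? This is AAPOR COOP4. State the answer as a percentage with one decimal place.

71.3%

Top → 63 + 9 = 72
Denom → 63 + 9 + 29 = 101
COOP4 = 72 / 101 = 0.7129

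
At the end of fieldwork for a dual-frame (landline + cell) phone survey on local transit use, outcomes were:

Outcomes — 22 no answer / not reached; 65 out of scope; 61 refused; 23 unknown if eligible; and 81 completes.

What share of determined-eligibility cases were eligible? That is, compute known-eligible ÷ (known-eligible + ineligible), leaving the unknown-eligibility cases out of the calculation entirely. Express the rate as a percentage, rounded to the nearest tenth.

71.6%

Eligible (known) = 81 + 61 + 22 = 164
e = 164 / (164 + 65) = 164 / 229 = 0.7162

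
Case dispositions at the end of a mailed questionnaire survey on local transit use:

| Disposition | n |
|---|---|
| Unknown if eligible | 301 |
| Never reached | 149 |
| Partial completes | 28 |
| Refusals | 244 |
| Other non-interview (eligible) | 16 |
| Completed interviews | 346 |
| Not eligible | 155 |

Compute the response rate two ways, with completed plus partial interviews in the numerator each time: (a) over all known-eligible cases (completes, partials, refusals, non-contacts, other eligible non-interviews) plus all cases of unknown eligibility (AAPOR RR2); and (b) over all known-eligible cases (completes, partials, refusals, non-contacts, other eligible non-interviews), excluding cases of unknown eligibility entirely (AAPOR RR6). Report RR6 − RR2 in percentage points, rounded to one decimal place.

13.3

Num: 346 + 28 = 374
Denom: 346 + 28 + 244 + 149 + 16 + 301 = 1084
RR2 = 374 / 1084 = 0.3450
Denom: 346 + 28 + 244 + 149 + 16 = 783
RR6 = 374 / 783 = 0.4777
Difference = 47.77 − 34.50 = 13.27 percentage points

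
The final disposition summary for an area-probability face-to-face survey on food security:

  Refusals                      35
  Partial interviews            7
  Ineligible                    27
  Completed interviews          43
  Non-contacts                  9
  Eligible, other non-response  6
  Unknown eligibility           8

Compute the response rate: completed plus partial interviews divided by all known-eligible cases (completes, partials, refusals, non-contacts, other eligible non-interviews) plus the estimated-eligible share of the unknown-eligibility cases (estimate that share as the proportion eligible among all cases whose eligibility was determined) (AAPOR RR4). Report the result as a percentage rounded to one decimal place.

47.0%

Numerator: 43 + 7 = 50
Eligible (known): 43 + 7 + 35 + 9 + 6 = 100
e = 100 / (100 + 27) = 100 / 127 = 0.7874
Eligible share of unknowns: 0.7874 × 8 = 6.30
Base: 100 + 6.30 = 106.30
RR4 = 50 / 106.30 = 0.4704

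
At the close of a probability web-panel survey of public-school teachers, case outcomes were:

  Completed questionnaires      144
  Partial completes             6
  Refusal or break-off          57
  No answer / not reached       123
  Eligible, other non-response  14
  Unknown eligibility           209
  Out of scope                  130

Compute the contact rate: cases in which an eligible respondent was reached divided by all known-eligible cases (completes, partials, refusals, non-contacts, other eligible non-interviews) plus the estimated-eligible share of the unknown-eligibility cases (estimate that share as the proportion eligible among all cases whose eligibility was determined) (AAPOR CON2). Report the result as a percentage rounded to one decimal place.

44.6%

Top = 144 + 6 + 57 + 14 = 221
Known eligible = 144 + 6 + 57 + 123 + 14 = 344
e = 344 / (344 + 130) = 344 / 474 = 0.7257
Estimated eligible among unknowns = 0.7257 × 209 = 151.67
Denominator = 344 + 151.67 = 495.67
CON2 = 221 / 495.67 = 0.4459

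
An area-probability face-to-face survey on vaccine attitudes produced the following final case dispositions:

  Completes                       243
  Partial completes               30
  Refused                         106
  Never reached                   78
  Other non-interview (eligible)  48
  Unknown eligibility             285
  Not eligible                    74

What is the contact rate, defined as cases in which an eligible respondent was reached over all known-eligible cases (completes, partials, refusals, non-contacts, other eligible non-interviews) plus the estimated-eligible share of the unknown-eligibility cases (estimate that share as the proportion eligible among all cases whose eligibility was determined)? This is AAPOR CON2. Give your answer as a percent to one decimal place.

56.7%

Top: 243 + 30 + 106 + 48 = 427
Known eligible: 243 + 30 + 106 + 78 + 48 = 505
e = 505 / (505 + 74) = 505 / 579 = 0.8722
e × U: 0.8722 × 285 = 248.58
Denom: 505 + 248.58 = 753.58
CON2 = 427 / 753.58 = 0.5666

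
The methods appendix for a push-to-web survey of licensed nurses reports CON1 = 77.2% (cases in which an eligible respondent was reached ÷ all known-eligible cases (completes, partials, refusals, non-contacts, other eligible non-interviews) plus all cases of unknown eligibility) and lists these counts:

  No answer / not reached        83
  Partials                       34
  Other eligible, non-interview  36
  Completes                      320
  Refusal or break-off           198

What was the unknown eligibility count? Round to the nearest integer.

91

Top → 320 + 34 + 198 + 36 = 588
CON1 = 588 / D = 0.772
D = 588 / 0.772 = 761.7
Other denominator terms total 671
unknown eligibility = 761.7 − 671 ≈ 91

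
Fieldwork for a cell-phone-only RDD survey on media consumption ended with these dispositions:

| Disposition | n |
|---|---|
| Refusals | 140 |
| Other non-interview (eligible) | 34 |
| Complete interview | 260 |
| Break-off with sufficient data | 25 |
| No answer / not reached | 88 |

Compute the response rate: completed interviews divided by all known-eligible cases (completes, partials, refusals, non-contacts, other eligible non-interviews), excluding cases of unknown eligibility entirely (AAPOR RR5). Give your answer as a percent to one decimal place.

47.5%

Top: 260
Base: 260 + 25 + 140 + 88 + 34 = 547
RR5 = 260 / 547 = 0.4753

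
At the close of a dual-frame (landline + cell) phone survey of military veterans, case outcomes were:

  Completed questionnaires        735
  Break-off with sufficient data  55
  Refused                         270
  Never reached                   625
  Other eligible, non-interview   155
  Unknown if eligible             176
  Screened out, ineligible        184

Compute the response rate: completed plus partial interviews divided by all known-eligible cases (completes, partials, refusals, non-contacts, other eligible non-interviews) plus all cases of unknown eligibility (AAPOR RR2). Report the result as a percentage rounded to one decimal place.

Top → 735 + 55 = 790
Base → 735 + 55 + 270 + 625 + 155 + 176 = 2016
RR2 = 790 / 2016 = 0.3919

39.2%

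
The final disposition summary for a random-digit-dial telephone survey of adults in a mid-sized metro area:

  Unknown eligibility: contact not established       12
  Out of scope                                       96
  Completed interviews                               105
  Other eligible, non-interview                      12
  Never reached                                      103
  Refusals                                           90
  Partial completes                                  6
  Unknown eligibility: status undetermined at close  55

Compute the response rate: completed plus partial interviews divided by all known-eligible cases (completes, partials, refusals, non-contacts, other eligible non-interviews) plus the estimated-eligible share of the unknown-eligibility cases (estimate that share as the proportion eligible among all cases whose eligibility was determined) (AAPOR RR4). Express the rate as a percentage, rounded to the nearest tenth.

Unknown eligibility = 12 + 55 = 67
Top → 105 + 6 = 111
Determined eligible → 105 + 6 + 90 + 103 + 12 = 316
e = 316 / (316 + 96) = 316 / 412 = 0.7670
Estimated eligible among unknowns → 0.7670 × 67 = 51.39
Denom → 316 + 51.39 = 367.39
RR4 = 111 / 367.39 = 0.3021

30.2%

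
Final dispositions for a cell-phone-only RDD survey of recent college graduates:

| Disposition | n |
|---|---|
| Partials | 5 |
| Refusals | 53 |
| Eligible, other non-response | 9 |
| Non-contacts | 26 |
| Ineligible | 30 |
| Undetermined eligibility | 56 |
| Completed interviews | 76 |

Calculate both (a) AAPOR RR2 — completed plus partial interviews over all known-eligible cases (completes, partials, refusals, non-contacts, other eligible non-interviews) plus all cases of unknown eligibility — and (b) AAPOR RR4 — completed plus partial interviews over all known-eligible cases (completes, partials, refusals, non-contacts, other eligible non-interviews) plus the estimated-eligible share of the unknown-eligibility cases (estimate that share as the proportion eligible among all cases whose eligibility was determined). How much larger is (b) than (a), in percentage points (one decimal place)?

Top = 76 + 5 = 81
Denominator = 76 + 5 + 53 + 26 + 9 + 56 = 225
RR2 = 81 / 225 = 0.3600
Known eligible = 76 + 5 + 53 + 26 + 9 = 169
e = 169 / (169 + 30) = 169 / 199 = 0.8492
Estimated eligible among unknowns = 0.8492 × 56 = 47.56
Denominator = 169 + 47.56 = 216.56
RR4 = 81 / 216.56 = 0.3740
Difference = 37.40 − 36.00 = 1.40 percentage points

1.4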